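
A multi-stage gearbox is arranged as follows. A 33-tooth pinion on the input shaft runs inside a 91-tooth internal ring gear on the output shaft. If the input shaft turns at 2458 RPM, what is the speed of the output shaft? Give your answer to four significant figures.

891.4 RPM

internal gear 91/33 = 2.7576 → 2458/2.7576 = 891.36 RPM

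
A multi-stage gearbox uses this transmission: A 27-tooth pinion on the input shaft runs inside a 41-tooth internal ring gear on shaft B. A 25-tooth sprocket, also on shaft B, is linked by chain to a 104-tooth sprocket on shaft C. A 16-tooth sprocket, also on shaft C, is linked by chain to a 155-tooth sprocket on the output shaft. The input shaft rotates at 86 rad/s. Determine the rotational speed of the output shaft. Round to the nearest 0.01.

1.41 rad/s

internal gear 41/27 = 1.5185 → 86/1.5185 = 56.634 rad/s
chain 104/25 = 4.16 → 56.634/4.16 = 13.614 rad/s
chain 155/16 = 9.6875 → 13.614/9.6875 = 1.4053 rad/s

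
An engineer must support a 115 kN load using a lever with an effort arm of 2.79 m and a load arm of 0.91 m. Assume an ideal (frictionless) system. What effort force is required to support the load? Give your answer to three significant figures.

Lever MA = effort arm / load arm = 2.79/0.91 = 3.0659.
Effort = load / MA = 115 / 3.0659 = 37.509 kN.

37.5 kN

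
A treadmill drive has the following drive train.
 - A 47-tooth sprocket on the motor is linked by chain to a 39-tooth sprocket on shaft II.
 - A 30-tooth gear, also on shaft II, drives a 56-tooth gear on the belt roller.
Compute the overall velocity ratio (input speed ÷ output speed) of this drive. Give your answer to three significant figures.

1.55

Each stage contributes driven/driver: chain 39/47 = 0.82979, gear mesh 56/30 = 1.8667.
Overall: 0.82979 × 1.8667 = 1.5489.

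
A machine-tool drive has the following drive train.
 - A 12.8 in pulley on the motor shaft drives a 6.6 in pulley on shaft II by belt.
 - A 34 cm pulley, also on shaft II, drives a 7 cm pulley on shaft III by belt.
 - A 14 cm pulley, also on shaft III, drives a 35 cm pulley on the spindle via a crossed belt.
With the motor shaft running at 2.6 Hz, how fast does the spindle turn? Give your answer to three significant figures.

9.80 Hz

belt 6.6/12.8 = 0.51562 → 2.6/0.51562 = 5.0424 Hz
belt 7/34 = 0.20588 → 5.0424/0.20588 = 24.492 Hz
belt 35/14 = 2.5 → 24.492/2.5 = 9.7967 Hz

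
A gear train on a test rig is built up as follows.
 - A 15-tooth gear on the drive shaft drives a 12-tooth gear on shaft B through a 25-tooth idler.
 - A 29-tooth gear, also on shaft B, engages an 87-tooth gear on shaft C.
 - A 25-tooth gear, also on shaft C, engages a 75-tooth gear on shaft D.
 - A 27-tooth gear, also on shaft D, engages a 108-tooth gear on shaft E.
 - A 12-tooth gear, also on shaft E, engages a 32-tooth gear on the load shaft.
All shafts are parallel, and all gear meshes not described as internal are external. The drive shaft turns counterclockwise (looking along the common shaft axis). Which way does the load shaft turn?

the drive shaft → shaft B: driver → idler → driven is 2 external meshes, 2 reversals → CCW.
shaft B → shaft C: external mesh, 1 reversal → CW.
shaft C → shaft D: external mesh, 1 reversal → CCW.
shaft D → shaft E: external mesh, 1 reversal → CW.
shaft E → the load shaft: external mesh, 1 reversal → CCW.
6 reversals in total — an even number — so the load shaft turns the same way as the drive shaft.

counterclockwise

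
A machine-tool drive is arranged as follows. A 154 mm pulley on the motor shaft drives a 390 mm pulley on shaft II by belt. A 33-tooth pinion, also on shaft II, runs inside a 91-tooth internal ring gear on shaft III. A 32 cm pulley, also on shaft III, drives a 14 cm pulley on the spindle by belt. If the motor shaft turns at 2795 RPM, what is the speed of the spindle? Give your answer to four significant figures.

Belt: ratio = 390/154 = 2.5325, so shaft II turns at 2795 / 2.5325 = 1103.7 RPM.
Internal gear: ratio = 91/33 = 2.7576, so shaft III turns at 1103.7 / 2.7576 = 400.23 RPM.
Belt: ratio = 14/32 = 0.4375, so the spindle turns at 400.23 / 0.4375 = 914.81 RPM.

914.8 RPM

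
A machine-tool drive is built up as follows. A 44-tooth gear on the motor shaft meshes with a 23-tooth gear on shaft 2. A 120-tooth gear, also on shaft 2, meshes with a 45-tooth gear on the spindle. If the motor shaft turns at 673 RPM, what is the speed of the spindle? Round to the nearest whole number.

3433 RPM

the motor shaft → shaft 2 (gear mesh, 23/44): 673 ÷ 0.52273 = 1287.5 RPM
shaft 2 → the spindle (gear mesh, 45/120): 1287.5 ÷ 0.375 = 3433.3 RPM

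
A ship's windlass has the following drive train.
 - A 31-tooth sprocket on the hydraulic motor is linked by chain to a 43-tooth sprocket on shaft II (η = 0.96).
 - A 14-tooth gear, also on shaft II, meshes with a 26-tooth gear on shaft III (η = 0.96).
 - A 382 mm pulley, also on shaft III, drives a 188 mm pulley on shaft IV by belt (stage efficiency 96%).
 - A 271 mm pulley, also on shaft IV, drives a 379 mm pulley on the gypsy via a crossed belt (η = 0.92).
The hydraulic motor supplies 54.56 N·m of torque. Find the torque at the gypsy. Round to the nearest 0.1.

Chain: ratio = 43/31 = 1.3871; torque at shaft II = 54.56 × 1.3871 × 0.96 = 72.653 N·m.
Gear mesh: ratio = 26/14 = 1.8571; torque at shaft III = 72.653 × 1.8571 × 0.96 = 129.53 N·m.
Belt: ratio = 188/382 = 0.49215; torque at shaft IV = 129.53 × 0.49215 × 0.96 = 61.198 N·m.
Belt: ratio = 379/271 = 1.3985; torque at the gypsy = 61.198 × 1.3985 × 0.92 = 78.739 N·m.

78.7 N·m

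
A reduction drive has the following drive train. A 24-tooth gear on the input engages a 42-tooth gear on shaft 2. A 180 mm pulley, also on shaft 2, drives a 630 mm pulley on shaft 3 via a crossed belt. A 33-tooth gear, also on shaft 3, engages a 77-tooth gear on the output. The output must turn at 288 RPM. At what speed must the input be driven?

Overall ratio R = 1.75 × 3.5 × 2.3333 = 14.292.
Required input speed = output speed × R = 288 × 14.292 = 4116 RPM.

4116 RPM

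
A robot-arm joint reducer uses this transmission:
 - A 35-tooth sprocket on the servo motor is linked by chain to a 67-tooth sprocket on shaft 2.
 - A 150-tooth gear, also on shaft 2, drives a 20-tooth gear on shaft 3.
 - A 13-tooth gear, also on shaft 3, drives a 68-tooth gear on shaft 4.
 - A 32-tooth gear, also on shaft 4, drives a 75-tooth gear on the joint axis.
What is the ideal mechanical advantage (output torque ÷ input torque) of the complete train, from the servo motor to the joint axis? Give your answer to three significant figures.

3.13

Each stage contributes driven/driver: chain 67/35 = 1.9143, gear mesh 20/150 = 0.13333, gear mesh 68/13 = 5.2308, gear mesh 75/32 = 2.3438.
Overall: 1.9143 × 0.13333 × 5.2308 × 2.3438 = 3.1291.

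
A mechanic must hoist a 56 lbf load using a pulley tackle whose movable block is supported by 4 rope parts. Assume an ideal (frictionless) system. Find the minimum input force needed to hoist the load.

Block-and-tackle MA = number of supporting rope parts = 4.
Effort = load / MA = 56 / 4 = 14 lbf.

14 lbf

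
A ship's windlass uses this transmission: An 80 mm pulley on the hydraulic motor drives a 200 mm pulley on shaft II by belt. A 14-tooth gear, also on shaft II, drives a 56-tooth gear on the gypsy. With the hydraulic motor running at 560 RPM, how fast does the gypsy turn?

the hydraulic motor → shaft II (belt, 200/80): 560 ÷ 2.5 = 224 RPM
shaft II → the gypsy (gear mesh, 56/14): 224 ÷ 4 = 56 RPM

56 RPM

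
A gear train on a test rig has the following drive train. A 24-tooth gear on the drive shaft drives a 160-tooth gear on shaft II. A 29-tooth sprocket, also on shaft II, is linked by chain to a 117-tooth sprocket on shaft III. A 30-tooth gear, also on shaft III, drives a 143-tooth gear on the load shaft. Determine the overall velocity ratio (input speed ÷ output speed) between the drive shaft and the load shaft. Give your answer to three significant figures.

Each stage contributes driven/driver: gear mesh 160/24 = 6.6667, chain 117/29 = 4.0345, gear mesh 143/30 = 4.7667.
Overall: 6.6667 × 4.0345 × 4.7667 = 128.21.

128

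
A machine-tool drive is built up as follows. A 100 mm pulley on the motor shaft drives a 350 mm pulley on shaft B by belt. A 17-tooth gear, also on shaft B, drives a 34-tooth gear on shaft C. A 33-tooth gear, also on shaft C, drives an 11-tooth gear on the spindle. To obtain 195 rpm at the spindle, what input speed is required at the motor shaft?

Overall ratio R = 3.5 × 2 × 0.33333 = 2.3333.
Required input speed = output speed × R = 195 × 2.3333 = 455 rpm.

455 rpm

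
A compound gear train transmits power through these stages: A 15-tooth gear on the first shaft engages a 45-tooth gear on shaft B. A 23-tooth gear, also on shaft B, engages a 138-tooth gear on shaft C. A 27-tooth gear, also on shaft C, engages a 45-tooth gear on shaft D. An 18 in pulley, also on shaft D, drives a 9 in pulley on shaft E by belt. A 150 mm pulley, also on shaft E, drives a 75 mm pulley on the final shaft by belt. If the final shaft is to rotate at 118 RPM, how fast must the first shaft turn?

885 RPM

Overall ratio R = 3 × 6 × 1.6667 × 0.5 × 0.5 = 7.5.
Required input speed = output speed × R = 118 × 7.5 = 885 RPM.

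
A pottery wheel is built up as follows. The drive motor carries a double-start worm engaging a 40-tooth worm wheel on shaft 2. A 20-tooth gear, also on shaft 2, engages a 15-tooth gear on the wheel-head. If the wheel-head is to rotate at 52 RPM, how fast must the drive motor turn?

780 RPM

Overall ratio R = 20 × 0.75 = 15.
Required input speed = output speed × R = 52 × 15 = 780 RPM.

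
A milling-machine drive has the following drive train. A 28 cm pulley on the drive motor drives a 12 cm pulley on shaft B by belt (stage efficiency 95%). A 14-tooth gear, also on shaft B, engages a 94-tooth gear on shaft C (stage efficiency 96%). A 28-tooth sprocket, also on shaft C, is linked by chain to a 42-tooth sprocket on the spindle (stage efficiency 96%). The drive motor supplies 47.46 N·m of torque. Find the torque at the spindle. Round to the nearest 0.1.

After the belt (12/28): 47.46 × 0.42857 × 0.95 = 19.323 N·m
After the gear mesh (94/14): 19.323 × 6.7143 × 0.96 = 124.55 N·m
After the chain (42/28): 124.55 × 1.5 × 0.96 = 179.35 N·m

179.4 N·m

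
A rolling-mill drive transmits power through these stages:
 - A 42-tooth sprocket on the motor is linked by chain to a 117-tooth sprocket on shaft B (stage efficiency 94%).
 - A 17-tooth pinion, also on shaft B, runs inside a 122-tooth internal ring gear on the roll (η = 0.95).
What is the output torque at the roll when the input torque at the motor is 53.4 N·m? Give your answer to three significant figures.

953 N·m

Chain: ratio = 117/42 = 2.7857; torque at shaft B = 53.4 × 2.7857 × 0.94 = 139.83 N·m.
Internal gear: ratio = 122/17 = 7.1765; torque at the roll = 139.83 × 7.1765 × 0.95 = 953.32 N·m.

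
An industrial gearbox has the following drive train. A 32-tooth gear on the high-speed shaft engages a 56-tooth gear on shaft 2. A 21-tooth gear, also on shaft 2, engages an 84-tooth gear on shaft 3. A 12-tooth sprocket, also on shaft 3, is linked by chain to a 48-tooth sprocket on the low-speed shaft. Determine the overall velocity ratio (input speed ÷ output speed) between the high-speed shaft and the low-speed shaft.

Each stage contributes driven/driver: gear mesh 56/32 = 1.75, gear mesh 84/21 = 4, chain 48/12 = 4.
Overall: 1.75 × 4 × 4 = 28.

28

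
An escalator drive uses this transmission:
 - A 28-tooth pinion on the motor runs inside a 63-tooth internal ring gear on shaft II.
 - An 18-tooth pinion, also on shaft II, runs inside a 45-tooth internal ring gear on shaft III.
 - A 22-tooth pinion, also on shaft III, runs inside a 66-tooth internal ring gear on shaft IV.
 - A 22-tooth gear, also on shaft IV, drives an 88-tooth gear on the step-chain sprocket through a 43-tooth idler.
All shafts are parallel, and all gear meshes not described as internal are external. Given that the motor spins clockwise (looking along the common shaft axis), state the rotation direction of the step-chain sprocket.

clockwise

the motor → shaft II: internal mesh, same direction → CW.
shaft II → shaft III: internal mesh, same direction → CW.
shaft III → shaft IV: internal mesh, same direction → CW.
shaft IV → the step-chain sprocket: driver → idler → driven is 2 external meshes, 2 reversals → CW.
2 reversals in total — an even number — so the step-chain sprocket turns the same way as the motor.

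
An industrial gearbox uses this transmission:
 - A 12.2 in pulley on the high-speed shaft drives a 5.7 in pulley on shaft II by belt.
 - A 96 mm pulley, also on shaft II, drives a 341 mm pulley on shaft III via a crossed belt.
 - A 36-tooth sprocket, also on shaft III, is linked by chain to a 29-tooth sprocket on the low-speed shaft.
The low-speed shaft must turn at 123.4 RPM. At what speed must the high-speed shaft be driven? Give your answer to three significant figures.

165 RPM

Overall ratio R = 0.46721 × 3.5521 × 0.80556 = 1.3369.
Required input speed = output speed × R = 123.4 × 1.3369 = 164.97 RPM.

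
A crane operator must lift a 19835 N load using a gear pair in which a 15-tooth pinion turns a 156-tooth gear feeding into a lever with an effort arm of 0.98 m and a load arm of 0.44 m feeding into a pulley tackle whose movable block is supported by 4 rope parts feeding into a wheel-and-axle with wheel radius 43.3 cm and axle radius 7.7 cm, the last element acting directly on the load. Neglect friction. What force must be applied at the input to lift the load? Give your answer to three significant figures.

Gear pair MA = 156/15 = 10.4.
Lever MA = effort arm / load arm = 0.98/0.44 = 2.2273.
Block-and-tackle MA = number of supporting rope parts = 4.
Wheel-and-axle MA = R/r = 43.3/7.7 = 5.6234.
Combined ideal MA = 10.4 × 2.2273 × 4 × 5.6234 = 521.03.
Effort = load / MA = 19835 / 521.03 = 38.069 N.

38.1 N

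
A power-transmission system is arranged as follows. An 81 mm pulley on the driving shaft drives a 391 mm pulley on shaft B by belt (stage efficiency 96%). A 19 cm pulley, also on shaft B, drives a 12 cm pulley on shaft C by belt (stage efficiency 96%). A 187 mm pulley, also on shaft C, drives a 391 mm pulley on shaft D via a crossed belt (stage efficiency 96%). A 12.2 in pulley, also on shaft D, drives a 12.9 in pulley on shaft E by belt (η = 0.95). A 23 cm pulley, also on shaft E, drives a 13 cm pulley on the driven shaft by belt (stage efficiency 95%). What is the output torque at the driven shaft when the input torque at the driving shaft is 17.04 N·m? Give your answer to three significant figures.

51.8 N·m

After the belt (391/81): 17.04 × 4.8272 × 0.96 = 78.965 N·m
After the belt (12/19): 78.965 × 0.63158 × 0.96 = 47.877 N·m
After the belt (391/187): 47.877 × 2.0909 × 0.96 = 96.103 N·m
After the belt (12.9/12.2): 96.103 × 1.0574 × 0.95 = 96.536 N·m
After the belt (13/23): 96.536 × 0.56522 × 0.95 = 51.836 N·m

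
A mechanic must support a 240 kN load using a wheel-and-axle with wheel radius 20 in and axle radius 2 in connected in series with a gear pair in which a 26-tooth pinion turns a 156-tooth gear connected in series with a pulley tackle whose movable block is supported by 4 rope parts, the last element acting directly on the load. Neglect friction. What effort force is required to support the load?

1 kN

Wheel-and-axle MA = R/r = 20/2 = 10.
Gear pair MA = 156/26 = 6.
Block-and-tackle MA = number of supporting rope parts = 4.
Combined ideal MA = 10 × 6 × 4 = 240.
Effort = load / MA = 240 / 240 = 1 kN.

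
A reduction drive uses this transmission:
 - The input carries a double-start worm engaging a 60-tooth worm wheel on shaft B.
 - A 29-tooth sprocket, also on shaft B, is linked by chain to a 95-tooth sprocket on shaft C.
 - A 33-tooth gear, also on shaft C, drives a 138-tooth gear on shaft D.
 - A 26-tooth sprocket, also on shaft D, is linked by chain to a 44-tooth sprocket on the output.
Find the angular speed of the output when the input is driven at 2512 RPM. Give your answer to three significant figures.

Worm: ratio = 60/2 = 30, so shaft B turns at 2512 / 30 = 83.733 RPM.
Chain: ratio = 95/29 = 3.2759, so shaft C turns at 83.733 / 3.2759 = 25.561 RPM.
Gear mesh: ratio = 138/33 = 4.1818, so shaft D turns at 25.561 / 4.1818 = 6.1123 RPM.
Chain: ratio = 44/26 = 1.6923, so the output turns at 6.1123 / 1.6923 = 3.6118 RPM.

3.61 RPM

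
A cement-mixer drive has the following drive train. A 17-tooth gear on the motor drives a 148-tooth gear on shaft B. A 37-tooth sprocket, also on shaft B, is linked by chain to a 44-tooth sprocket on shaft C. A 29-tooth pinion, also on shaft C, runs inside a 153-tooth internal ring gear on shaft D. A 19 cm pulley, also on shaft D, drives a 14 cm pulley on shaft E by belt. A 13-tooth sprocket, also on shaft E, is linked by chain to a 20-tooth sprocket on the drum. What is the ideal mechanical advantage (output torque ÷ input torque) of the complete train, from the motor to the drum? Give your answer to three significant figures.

61.9

Each stage contributes driven/driver: gear mesh 148/17 = 8.7059, chain 44/37 = 1.1892, internal gear 153/29 = 5.2759, belt 14/19 = 0.73684, chain 20/13 = 1.5385.
Overall: 8.7059 × 1.1892 × 5.2759 × 0.73684 × 1.5385 = 61.918.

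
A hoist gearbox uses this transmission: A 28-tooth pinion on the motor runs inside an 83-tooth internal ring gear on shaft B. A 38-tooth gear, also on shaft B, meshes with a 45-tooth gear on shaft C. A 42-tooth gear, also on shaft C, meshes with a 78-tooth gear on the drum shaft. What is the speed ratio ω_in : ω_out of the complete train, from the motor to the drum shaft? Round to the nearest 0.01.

6.52

Each stage contributes driven/driver: internal gear 83/28 = 2.9643, gear mesh 45/38 = 1.1842, gear mesh 78/42 = 1.8571.
Overall: 2.9643 × 1.1842 × 1.8571 = 6.5192.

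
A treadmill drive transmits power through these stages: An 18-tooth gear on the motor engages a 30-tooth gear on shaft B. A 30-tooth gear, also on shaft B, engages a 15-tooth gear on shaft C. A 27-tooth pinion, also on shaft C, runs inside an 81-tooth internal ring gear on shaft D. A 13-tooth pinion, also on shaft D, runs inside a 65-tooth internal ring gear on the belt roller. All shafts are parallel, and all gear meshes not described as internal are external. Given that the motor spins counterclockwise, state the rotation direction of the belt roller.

the motor → shaft B: external mesh, 1 reversal → CW.
shaft B → shaft C: external mesh, 1 reversal → CCW.
shaft C → shaft D: internal mesh, same direction → CCW.
shaft D → the belt roller: internal mesh, same direction → CCW.
2 reversals in total — an even number — so the belt roller turns the same way as the motor.

counterclockwise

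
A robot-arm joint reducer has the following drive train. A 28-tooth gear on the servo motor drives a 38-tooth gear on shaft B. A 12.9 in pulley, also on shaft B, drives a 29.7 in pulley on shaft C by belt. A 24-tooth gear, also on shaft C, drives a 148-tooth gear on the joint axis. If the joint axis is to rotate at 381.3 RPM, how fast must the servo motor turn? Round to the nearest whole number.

7347 RPM

Overall ratio R = 1.3571 × 2.3023 × 6.1667 = 19.268.
Required input speed = output speed × R = 381.3 × 19.268 = 7347 RPM.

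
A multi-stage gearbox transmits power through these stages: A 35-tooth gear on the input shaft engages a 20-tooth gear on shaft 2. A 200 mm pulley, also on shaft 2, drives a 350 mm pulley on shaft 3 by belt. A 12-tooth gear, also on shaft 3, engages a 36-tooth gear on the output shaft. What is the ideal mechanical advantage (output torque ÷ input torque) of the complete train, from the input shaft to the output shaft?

Each stage contributes driven/driver: gear mesh 20/35 = 0.57143, belt 350/200 = 1.75, gear mesh 36/12 = 3.
Overall: 0.57143 × 1.75 × 3 = 3.

3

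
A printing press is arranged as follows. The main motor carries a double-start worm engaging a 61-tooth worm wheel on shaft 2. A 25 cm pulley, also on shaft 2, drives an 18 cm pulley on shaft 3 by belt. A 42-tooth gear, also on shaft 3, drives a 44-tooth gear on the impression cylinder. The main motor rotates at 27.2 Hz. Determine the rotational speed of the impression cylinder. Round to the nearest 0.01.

worm 61/2 = 30.5 → 27.2/30.5 = 0.8918 Hz
belt 18/25 = 0.72 → 0.8918/0.72 = 1.2386 Hz
gear mesh 44/42 = 1.0476 → 1.2386/1.0476 = 1.1823 Hz

1.18 Hz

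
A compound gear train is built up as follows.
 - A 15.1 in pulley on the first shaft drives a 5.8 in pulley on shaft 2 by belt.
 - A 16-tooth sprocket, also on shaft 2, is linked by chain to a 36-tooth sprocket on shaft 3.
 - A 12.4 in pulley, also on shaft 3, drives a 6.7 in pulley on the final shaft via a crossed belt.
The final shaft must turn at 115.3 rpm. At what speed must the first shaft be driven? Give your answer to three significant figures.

Overall ratio R = 0.38411 × 2.25 × 0.54032 = 0.46697.
Required input speed = output speed × R = 115.3 × 0.46697 = 53.841 rpm.

53.8 rpm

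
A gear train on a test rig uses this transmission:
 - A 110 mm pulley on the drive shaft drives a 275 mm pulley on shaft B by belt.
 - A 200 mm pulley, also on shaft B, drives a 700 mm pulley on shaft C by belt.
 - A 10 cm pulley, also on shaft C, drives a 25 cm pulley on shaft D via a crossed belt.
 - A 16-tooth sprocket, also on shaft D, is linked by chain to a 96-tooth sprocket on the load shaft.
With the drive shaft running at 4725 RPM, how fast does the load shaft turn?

belt 275/110 = 2.5 → 4725/2.5 = 1890 RPM
belt 700/200 = 3.5 → 1890/3.5 = 540 RPM
belt 25/10 = 2.5 → 540/2.5 = 216 RPM
chain 96/16 = 6 → 216/6 = 36 RPM

36 RPM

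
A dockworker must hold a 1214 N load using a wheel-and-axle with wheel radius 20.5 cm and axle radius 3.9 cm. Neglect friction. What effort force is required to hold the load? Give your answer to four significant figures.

231.0 N

Wheel-and-axle MA = R/r = 20.5/3.9 = 5.2564.
Effort = load / MA = 1214 / 5.2564 = 230.96 N.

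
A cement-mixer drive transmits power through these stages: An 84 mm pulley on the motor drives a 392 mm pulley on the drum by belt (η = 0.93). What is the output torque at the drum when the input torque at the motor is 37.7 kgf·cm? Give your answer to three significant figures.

164 kgf·cm

Belt: ratio = 392/84 = 4.6667; torque at the drum = 37.7 × 4.6667 × 0.93 = 163.62 kgf·cm.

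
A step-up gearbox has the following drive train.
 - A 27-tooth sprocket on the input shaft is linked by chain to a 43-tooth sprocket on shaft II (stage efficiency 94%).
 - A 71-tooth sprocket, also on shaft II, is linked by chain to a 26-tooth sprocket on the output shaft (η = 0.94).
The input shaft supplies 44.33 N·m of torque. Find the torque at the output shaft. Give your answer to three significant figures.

Chain: ratio = 43/27 = 1.5926; torque at shaft II = 44.33 × 1.5926 × 0.94 = 66.364 N·m.
Chain: ratio = 26/71 = 0.3662; torque at the output shaft = 66.364 × 0.3662 × 0.94 = 22.844 N·m.

22.8 N·m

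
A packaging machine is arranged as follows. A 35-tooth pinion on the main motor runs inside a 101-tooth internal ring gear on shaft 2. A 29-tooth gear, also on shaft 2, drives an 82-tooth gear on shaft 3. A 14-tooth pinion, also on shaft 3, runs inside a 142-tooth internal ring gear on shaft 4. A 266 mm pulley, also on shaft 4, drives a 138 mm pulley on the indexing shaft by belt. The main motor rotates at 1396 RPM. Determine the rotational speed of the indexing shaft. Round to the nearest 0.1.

32.5 RPM

Internal gear: ratio = 101/35 = 2.8857, so shaft 2 turns at 1396 / 2.8857 = 483.76 RPM.
Gear mesh: ratio = 82/29 = 2.8276, so shaft 3 turns at 483.76 / 2.8276 = 171.09 RPM.
Internal gear: ratio = 142/14 = 10.143, so shaft 4 turns at 171.09 / 10.143 = 16.868 RPM.
Belt: ratio = 138/266 = 0.5188, so the indexing shaft turns at 16.868 / 0.5188 = 32.513 RPM.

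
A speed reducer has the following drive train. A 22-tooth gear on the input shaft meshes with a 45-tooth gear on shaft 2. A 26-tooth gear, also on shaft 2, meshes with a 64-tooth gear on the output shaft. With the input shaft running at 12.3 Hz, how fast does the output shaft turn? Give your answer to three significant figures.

2.44 Hz

the input shaft → shaft 2 (gear mesh, 45/22): 12.3 ÷ 2.0455 = 6.0133 Hz
shaft 2 → the output shaft (gear mesh, 64/26): 6.0133 ÷ 2.4615 = 2.4429 Hz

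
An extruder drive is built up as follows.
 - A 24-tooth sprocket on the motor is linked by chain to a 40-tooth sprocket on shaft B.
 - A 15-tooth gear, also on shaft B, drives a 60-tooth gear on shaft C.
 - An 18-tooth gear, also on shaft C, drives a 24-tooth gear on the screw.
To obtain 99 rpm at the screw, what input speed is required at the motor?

Overall ratio R = 1.6667 × 4 × 1.3333 = 8.8889.
Required input speed = output speed × R = 99 × 8.8889 = 880 rpm.

880 rpm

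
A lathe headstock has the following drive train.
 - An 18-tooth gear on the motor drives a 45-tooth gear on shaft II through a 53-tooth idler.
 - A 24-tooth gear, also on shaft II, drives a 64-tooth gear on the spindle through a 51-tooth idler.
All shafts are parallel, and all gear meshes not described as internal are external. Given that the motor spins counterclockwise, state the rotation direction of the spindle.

the motor → shaft II: driver → idler → driven is 2 external meshes, 2 reversals → CCW.
shaft II → the spindle: driver → idler → driven is 2 external meshes, 2 reversals → CCW.
4 reversals in total — an even number — so the spindle turns the same way as the motor.

counterclockwise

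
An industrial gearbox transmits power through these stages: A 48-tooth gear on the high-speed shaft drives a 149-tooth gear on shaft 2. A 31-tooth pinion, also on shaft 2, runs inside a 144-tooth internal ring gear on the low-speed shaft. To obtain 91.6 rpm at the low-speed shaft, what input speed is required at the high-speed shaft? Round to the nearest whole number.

Overall ratio R = 3.1042 × 4.6452 = 14.419.
Required input speed = output speed × R = 91.6 × 14.419 = 1320.8 rpm.

1321 rpm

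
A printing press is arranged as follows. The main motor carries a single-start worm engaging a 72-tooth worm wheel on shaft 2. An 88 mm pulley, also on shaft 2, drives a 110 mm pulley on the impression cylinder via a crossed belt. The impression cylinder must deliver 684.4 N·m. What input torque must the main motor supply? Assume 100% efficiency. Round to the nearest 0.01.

7.60 N·m

Overall ratio R = 72 × 1.25 = 90.
Input torque = output torque / R = 684.4 / 90 = 7.6044 N·m.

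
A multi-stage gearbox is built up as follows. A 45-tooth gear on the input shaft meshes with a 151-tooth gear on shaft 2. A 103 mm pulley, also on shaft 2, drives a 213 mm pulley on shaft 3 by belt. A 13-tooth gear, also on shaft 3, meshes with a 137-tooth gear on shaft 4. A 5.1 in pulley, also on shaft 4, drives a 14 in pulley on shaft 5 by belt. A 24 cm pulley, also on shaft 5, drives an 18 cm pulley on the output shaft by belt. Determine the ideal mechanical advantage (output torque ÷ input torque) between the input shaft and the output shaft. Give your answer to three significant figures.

Each stage contributes driven/driver: gear mesh 151/45 = 3.3556, belt 213/103 = 2.068, gear mesh 137/13 = 10.538, belt 14/5.1 = 2.7451, belt 18/24 = 0.75.
Overall: 3.3556 × 2.068 × 10.538 × 2.7451 × 0.75 = 150.56.

151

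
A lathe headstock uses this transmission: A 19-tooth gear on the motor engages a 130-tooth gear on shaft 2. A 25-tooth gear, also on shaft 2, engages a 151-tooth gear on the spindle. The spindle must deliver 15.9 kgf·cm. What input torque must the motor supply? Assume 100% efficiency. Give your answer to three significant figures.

Overall ratio R = 6.8421 × 6.04 = 41.326.
Input torque = output torque / R = 15.9 / 41.326 = 0.38474 kgf·cm.

0.385 kgf·cm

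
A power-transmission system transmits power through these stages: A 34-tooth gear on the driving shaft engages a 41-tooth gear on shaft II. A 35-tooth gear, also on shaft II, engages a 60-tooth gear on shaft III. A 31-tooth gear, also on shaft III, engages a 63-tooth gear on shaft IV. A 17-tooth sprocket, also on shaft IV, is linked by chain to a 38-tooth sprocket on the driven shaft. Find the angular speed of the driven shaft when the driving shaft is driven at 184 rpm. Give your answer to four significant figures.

19.59 rpm

gear mesh 41/34 = 1.2059 → 184/1.2059 = 152.59 rpm
gear mesh 60/35 = 1.7143 → 152.59/1.7143 = 89.008 rpm
gear mesh 63/31 = 2.0323 → 89.008/2.0323 = 43.798 rpm
chain 38/17 = 2.2353 → 43.798/2.2353 = 19.594 rpm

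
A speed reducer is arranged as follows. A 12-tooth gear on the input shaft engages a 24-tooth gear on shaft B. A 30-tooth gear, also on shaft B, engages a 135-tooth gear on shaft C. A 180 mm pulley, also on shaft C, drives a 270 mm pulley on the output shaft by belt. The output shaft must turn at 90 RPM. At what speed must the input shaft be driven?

Overall ratio R = 2 × 4.5 × 1.5 = 13.5.
Required input speed = output speed × R = 90 × 13.5 = 1215 RPM.

1215 RPM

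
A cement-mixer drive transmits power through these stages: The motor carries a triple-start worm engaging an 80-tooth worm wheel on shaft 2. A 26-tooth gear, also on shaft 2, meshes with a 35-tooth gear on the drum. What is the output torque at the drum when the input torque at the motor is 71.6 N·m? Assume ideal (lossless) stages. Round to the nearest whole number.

After the worm (80/3): 71.6 × 26.667 = 1909.3 N·m
After the gear mesh (35/26): 1909.3 × 1.3462 = 2570.3 N·m

2570 N·m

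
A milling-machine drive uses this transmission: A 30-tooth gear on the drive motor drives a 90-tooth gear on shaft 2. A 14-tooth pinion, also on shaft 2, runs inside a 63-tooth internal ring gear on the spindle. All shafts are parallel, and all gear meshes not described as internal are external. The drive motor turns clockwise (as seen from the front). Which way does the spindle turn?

anticlockwise

the drive motor → shaft 2: external mesh, 1 reversal → CCW.
shaft 2 → the spindle: internal mesh, same direction → CCW.
1 reversal in total — an odd number — so the spindle turns opposite to the drive motor.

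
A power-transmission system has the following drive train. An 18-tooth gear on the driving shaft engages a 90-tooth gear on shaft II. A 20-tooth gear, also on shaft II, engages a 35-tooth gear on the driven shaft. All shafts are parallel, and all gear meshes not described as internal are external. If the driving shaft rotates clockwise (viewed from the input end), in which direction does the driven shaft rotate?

clockwise

the driving shaft → shaft II: external mesh, 1 reversal → CCW.
shaft II → the driven shaft: external mesh, 1 reversal → CW.
2 reversals in total — an even number — so the driven shaft turns the same way as the driving shaft.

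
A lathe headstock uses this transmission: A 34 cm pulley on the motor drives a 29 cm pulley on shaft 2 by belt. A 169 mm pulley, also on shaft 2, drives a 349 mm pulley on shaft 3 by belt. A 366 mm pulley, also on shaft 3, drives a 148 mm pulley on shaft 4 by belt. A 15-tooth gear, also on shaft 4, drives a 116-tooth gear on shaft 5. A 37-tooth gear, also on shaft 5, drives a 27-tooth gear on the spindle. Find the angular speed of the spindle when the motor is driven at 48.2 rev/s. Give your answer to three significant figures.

12.0 rev/s

Belt: ratio = 29/34 = 0.85294, so shaft 2 turns at 48.2 / 0.85294 = 56.51 rev/s.
Belt: ratio = 349/169 = 2.0651, so shaft 3 turns at 56.51 / 2.0651 = 27.365 rev/s.
Belt: ratio = 148/366 = 0.40437, so shaft 4 turns at 27.365 / 0.40437 = 67.672 rev/s.
Gear mesh: ratio = 116/15 = 7.7333, so shaft 5 turns at 67.672 / 7.7333 = 8.7507 rev/s.
Gear mesh: ratio = 27/37 = 0.72973, so the spindle turns at 8.7507 / 0.72973 = 11.992 rev/s.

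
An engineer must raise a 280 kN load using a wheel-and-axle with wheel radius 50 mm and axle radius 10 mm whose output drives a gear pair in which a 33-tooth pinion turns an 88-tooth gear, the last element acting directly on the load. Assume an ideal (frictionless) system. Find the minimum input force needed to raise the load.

21 kN

Wheel-and-axle MA = R/r = 50/10 = 5.
Gear pair MA = 88/33 = 2.6667.
Combined ideal MA = 5 × 2.6667 = 13.333.
Effort = load / MA = 280 / 13.333 = 21 kN.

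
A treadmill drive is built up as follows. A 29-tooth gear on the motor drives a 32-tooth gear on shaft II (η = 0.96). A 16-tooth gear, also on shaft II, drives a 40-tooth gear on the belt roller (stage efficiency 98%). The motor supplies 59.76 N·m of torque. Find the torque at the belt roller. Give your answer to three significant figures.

155 N·m

After the gear mesh (32/29): 59.76 × 1.1034 × 0.96 = 63.304 N·m
After the gear mesh (40/16): 63.304 × 2.5 × 0.98 = 155.1 N·m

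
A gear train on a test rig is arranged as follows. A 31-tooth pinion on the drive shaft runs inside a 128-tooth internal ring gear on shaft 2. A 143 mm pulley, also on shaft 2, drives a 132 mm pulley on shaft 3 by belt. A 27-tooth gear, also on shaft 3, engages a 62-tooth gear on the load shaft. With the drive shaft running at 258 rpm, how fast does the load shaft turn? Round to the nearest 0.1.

29.5 rpm

the drive shaft → shaft 2 (internal gear, 128/31): 258 ÷ 4.129 = 62.484 rpm
shaft 2 → shaft 3 (belt, 132/143): 62.484 ÷ 0.92308 = 67.691 rpm
shaft 3 → the load shaft (gear mesh, 62/27): 67.691 ÷ 2.2963 = 29.479 rpm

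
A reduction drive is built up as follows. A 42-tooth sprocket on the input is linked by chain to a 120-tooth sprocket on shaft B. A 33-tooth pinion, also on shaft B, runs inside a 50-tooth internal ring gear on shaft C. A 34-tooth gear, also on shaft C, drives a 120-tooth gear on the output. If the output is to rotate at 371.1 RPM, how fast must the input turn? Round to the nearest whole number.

5670 RPM

Overall ratio R = 2.8571 × 1.5152 × 3.5294 = 15.279.
Required input speed = output speed × R = 371.1 × 15.279 = 5670 RPM.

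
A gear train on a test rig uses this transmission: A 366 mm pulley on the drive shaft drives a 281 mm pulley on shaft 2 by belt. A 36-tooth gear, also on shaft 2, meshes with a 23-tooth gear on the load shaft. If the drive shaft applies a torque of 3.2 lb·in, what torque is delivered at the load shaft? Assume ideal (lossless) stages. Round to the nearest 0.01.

belt 281/366 = 0.76776 → τ = 3.2·0.76776 = 2.4568 lb·in
gear mesh 23/36 = 0.63889 → τ = 2.4568·0.63889 = 1.5696 lb·in

1.57 lb·in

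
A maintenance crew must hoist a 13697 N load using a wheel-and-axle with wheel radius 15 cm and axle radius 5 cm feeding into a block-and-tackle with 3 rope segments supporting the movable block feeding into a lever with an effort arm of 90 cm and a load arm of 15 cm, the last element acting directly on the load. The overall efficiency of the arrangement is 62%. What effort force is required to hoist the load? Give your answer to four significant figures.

Wheel-and-axle MA = R/r = 15/5 = 3.
Block-and-tackle MA = number of supporting rope parts = 3.
Lever MA = effort arm / load arm = 90/15 = 6.
Combined ideal MA = 3 × 3 × 6 = 54.
Actual MA = 54 × 0.62 = 33.48.
Effort = load / actual MA = 13697 / 33.48 = 409.11 N.

409.1 N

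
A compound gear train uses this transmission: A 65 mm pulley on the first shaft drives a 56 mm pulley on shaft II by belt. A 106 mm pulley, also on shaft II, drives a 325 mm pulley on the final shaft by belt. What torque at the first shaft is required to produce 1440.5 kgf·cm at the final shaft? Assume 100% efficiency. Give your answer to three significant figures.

Overall ratio R = 0.86154 × 3.066 = 2.6415.
Input torque = output torque / R = 1440.5 / 2.6415 = 545.33 kgf·cm.

545 kgf·cm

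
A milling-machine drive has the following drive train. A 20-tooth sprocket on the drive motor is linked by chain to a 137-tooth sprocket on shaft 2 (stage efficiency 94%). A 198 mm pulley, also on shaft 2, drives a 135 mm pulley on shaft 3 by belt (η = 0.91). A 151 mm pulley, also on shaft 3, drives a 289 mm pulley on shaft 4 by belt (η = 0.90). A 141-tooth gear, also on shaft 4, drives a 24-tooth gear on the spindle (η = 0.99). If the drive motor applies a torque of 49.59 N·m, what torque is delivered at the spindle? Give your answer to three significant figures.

After the chain (137/20): 49.59 × 6.85 × 0.94 = 319.31 N·m
After the belt (135/198): 319.31 × 0.68182 × 0.91 = 198.12 N·m
After the belt (289/151): 198.12 × 1.9139 × 0.90 = 341.26 N·m
After the gear mesh (24/141): 341.26 × 0.17021 × 0.99 = 57.506 N·m

57.5 N·m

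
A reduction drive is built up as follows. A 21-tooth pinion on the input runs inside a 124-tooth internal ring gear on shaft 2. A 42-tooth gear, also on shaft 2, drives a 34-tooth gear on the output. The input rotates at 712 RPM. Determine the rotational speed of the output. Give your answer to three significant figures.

149 RPM

internal gear 124/21 = 5.9048 → 712/5.9048 = 120.58 RPM
gear mesh 34/42 = 0.80952 → 120.58/0.80952 = 148.95 RPM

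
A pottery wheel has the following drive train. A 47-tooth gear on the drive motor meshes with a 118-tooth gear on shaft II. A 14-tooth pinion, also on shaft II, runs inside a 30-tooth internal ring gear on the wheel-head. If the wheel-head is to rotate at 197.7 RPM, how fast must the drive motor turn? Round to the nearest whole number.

1064 RPM

Overall ratio R = 2.5106 × 2.1429 = 5.3799.
Required input speed = output speed × R = 197.7 × 5.3799 = 1063.6 RPM.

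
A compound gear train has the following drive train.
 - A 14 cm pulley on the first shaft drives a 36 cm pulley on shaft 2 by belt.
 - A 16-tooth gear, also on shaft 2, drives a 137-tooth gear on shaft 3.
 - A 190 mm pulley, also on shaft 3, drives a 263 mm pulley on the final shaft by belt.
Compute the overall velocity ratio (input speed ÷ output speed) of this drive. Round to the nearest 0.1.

Each stage contributes driven/driver: belt 36/14 = 2.5714, gear mesh 137/16 = 8.5625, belt 263/190 = 1.3842.
Overall: 2.5714 × 8.5625 × 1.3842 = 30.477.

30.5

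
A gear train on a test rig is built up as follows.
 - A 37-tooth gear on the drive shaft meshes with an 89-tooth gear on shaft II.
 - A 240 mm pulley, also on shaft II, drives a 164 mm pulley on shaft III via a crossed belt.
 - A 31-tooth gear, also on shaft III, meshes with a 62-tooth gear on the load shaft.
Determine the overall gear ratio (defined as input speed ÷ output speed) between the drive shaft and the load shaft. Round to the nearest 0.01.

Each stage contributes driven/driver: gear mesh 89/37 = 2.4054, belt 164/240 = 0.68333, gear mesh 62/31 = 2.
Overall: 2.4054 × 0.68333 × 2 = 3.2874.

3.29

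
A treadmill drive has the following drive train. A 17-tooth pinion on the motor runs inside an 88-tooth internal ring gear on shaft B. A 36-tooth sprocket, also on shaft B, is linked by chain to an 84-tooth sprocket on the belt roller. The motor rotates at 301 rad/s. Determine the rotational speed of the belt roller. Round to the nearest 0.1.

24.9 rad/s

the motor → shaft B (internal gear, 88/17): 301 ÷ 5.1765 = 58.148 rad/s
shaft B → the belt roller (chain, 84/36): 58.148 ÷ 2.3333 = 24.92 rad/s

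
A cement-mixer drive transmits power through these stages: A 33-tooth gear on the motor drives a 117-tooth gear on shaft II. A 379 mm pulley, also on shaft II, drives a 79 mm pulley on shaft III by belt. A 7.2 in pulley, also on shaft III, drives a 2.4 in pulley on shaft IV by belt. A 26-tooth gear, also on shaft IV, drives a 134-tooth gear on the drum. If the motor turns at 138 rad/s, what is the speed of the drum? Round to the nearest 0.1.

gear mesh 117/33 = 3.5455 → 138/3.5455 = 38.923 rad/s
belt 79/379 = 0.20844 → 38.923/0.20844 = 186.73 rad/s
belt 2.4/7.2 = 0.33333 → 186.73/0.33333 = 560.2 rad/s
gear mesh 134/26 = 5.1538 → 560.2/5.1538 = 108.69 rad/s

108.7 rad/s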